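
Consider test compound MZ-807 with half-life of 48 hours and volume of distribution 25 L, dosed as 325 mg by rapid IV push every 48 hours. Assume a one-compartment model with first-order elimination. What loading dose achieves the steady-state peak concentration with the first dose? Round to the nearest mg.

650 mg

f = (1/2)^(48/48) ≈ 0.500000; accumulation ratio R = 1/(1−f) ≈ 2.00000.
Loading dose to hit Cmax,ss on first dose: D_load = D_maint·R ≈ 325 × 2.00000 ≈ 650.00 mg.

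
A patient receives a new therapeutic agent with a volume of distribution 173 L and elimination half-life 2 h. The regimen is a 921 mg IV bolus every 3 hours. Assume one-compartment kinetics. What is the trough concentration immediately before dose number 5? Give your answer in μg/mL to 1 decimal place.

2.9 μg/mL

f = (1/2)^(τ/t½) = (1/2)^(3/2) ≈ 0.3536.
C₀ = D/Vd = 921/173 ≈ 5.324 μg/mL.
Before the 5th dose, 4 doses have been given. Superposition: Cmin = C₀·(f + f² + … + f^4).
≈ 5.324 × (0.3536 + 0.1250 + 0.0442 + 0.0156) ≈ 5.324 × 0.5384 ≈ 2.866 μg/mL.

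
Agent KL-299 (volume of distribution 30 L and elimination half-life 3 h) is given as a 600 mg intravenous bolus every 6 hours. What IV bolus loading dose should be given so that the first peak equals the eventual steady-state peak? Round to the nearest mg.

800 mg

f = (1/2)^(6/3) ≈ 0.250000; accumulation ratio R = 1/(1−f) ≈ 1.33333.
Loading dose to hit Cmax,ss on first dose: D_load = D_maint·R ≈ 600 × 1.33333 ≈ 800.00 mg.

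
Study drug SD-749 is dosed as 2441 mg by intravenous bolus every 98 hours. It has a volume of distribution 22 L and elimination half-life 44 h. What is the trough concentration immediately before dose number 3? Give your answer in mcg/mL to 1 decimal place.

f = (1/2)^(τ/t½) = (1/2)^(98/44) ≈ 0.2136.
C₀ = D/Vd = 2441/22 ≈ 110.955 mcg/mL.
Before the 3rd dose, 2 doses have been given. Superposition: Cmin = C₀·(f + f²).
≈ 110.955 × (0.2136 + 0.0456) ≈ 110.955 × 0.2592 ≈ 28.760 mcg/mL.

28.8 mcg/mL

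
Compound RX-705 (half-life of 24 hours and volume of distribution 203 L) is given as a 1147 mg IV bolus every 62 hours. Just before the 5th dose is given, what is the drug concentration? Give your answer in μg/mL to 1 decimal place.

f = (1/2)^(τ/t½) = (1/2)^(62/24) ≈ 0.1669.
C₀ = D/Vd = 1147/203 ≈ 5.650 μg/mL.
Before the 5th dose, 4 doses have been given. Superposition: Cmin = C₀·(f + f² + … + f^4).
≈ 5.650 × (0.1669 + 0.0279 + 0.0046 + 0.0008) ≈ 5.650 × 0.2002 ≈ 1.131 μg/mL.

1.1 μg/mL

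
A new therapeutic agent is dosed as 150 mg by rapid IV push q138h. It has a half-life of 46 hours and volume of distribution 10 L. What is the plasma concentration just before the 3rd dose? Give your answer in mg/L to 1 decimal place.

2.1 mg/L

f = (1/2)^(τ/t½) = (1/2)^(138/46) ≈ 0.1250.
C₀ = D/Vd = 150/10 ≈ 15.000 mg/L.
Before the 3rd dose, 2 doses have been given. Superposition: Cmin = C₀·(f + f²).
≈ 15.000 × (0.1250 + 0.0156) ≈ 15.000 × 0.1406 ≈ 2.109 mg/L.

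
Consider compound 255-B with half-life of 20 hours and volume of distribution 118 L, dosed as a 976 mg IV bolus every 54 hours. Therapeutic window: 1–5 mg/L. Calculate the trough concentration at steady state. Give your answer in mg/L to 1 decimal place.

1.5 mg/L

Over one 54-h interval, 54/20 ≈ 2.7 half-lives elapse, leaving f ≈ 0.1539 of each dose.
Each bolus raises the concentration by D/Vd = 976/118 ≈ 8.271 mg/L.
Steady-state trough Cmin,ss = C₀·f/(1−f) ≈ 8.271 × 0.1539/0.8461 ≈ 1.504 mg/L.
Trough 1.5 mg/L vs MEC 1 mg/L: adequate.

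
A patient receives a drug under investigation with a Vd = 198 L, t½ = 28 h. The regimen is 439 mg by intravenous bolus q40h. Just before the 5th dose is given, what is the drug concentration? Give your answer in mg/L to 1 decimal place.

1.3 mg/L

f = (1/2)^(τ/t½) = (1/2)^(40/28) ≈ 0.3715.
C₀ = D/Vd = 439/198 ≈ 2.217 mg/L.
Before the 5th dose, 4 doses have been given. Superposition: Cmin = C₀·(f + f² + … + f^4).
≈ 2.217 × (0.3715 + 0.1380 + 0.0513 + 0.0190) ≈ 2.217 × 0.5798 ≈ 1.285 mg/L.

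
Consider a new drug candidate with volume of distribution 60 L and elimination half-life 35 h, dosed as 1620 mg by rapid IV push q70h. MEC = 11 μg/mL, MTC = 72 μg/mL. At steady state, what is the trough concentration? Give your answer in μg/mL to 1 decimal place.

The dosing interval is 2 half-lives, so f = 2^(−2) = 0.25.
At steady state, R = 1/(1 − 0.25) = 4/3.
Single-dose peak C₀ = D/Vd = 1620/60 = 27 μg/mL.
Steady-state peak Cmax,ss = C₀·R = 27 × 4/3 ≈ 36.000 μg/mL.
Steady-state trough Cmin,ss = Cmax,ss·f ≈ 36.000 × 0.25 ≈ 9.000 μg/mL.
Trough 9.0 μg/mL vs MEC 11 μg/mL: subtherapeutic.

9.0 μg/mL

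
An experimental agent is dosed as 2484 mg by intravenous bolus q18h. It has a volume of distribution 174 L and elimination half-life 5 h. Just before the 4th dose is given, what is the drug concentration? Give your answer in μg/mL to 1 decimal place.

f = (1/2)^(τ/t½) = (1/2)^(18/5) ≈ 0.0825.
C₀ = D/Vd = 2484/174 ≈ 14.276 μg/mL.
Before the 4th dose, 3 doses have been given. Superposition: Cmin = C₀·(f + f² + … + f^3).
≈ 14.276 × (0.0825 + 0.0068 + 0.0006) ≈ 14.276 × 0.0899 ≈ 1.283 μg/mL.

1.3 μg/mL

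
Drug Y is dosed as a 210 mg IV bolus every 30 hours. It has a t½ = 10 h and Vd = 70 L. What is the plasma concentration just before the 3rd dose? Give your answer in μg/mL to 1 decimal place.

0.4 μg/mL

f = (1/2)^(τ/t½) = (1/2)^(30/10) ≈ 0.1250.
C₀ = D/Vd = 210/70 ≈ 3.000 μg/mL.
Before the 3rd dose, 2 doses have been given. Superposition: Cmin = C₀·(f + f²).
≈ 3.000 × (0.1250 + 0.0156) ≈ 3.000 × 0.1406 ≈ 0.422 μg/mL.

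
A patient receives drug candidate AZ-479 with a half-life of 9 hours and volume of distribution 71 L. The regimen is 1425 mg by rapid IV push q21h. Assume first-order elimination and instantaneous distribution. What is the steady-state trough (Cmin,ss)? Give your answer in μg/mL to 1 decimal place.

Over one 21-h interval, 21/9 ≈ 2.3333 half-lives elapse, leaving f ≈ 0.1984 of each dose.
Single-dose peak C₀ = D/Vd = 1425/71 ≈ 20.070 μg/mL.
Steady-state trough Cmin,ss = C₀·f/(1−f) ≈ 20.070 × 0.1984/0.8016 ≈ 4.967 μg/mL.

5.0 μg/mL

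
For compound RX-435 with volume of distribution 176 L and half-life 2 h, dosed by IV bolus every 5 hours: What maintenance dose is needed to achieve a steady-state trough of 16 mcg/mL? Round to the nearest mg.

13114 mg

τ/t½ = 5/2 ≈ 2.5, so f = (1/2)^(5/2) ≈ 0.176777.
Cmin,ss = (D/Vd)·f/(1−f), so D = Cmin,ss·Vd·(1−f)/f.
D = 16 × 176 × (1−f)/f ≈ 16 × 176 × 4.65684 ≈ 13113.66 mg.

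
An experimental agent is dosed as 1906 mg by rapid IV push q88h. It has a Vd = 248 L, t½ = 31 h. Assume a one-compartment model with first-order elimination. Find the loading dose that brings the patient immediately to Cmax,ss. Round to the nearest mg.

f = (1/2)^(88/31) ≈ 0.139786; accumulation ratio R = 1/(1−f) ≈ 1.16250.
Loading dose to hit Cmax,ss on first dose: D_load = D_maint·R ≈ 1906 × 1.16250 ≈ 2215.73 mg.

2216 mg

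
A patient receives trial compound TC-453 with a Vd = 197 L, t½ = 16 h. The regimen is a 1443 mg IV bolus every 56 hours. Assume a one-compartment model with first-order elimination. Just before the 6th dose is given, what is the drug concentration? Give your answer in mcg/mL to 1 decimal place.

0.7 mcg/mL

f = (1/2)^(τ/t½) = (1/2)^(56/16) ≈ 0.0884.
C₀ = D/Vd = 1443/197 ≈ 7.325 mcg/mL.
Before the 6th dose, 5 doses have been given. Superposition: Cmin = C₀·(f + f² + … + f^5).
≈ 7.325 × (0.0884 + 0.0078 + 0.0007 + 0.0001 + 0.0000) ≈ 7.325 × 0.0970 ≈ 0.711 mcg/mL.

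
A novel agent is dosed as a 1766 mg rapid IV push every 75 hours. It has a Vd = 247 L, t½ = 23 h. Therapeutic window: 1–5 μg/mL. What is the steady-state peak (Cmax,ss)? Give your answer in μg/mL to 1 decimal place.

Over one 75-h interval, 75/23 ≈ 3.2609 half-lives elapse, leaving f ≈ 0.1043 of each dose.
Accumulation ratio R = 1/(1 − f) ≈ 1/0.8957 ≈ 1.1164.
Each bolus raises the concentration by D/Vd = 1766/247 ≈ 7.150 μg/mL.
Steady-state peak Cmax,ss = C₀·R ≈ 7.150 × 1.1164 ≈ 7.982 μg/mL.
Peak 8.0 μg/mL vs MTC 5 μg/mL: exceeds toxic threshold.

8.0 μg/mL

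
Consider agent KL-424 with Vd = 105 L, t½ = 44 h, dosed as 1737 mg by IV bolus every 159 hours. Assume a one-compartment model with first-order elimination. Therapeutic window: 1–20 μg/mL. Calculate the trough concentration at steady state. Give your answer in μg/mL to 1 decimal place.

Over one 159-h interval, 159/44 ≈ 3.6136 half-lives elapse, leaving f ≈ 0.0817 of each dose.
Single-dose peak C₀ = D/Vd = 1737/105 ≈ 16.543 μg/mL.
Steady-state trough Cmin,ss = C₀·f/(1−f) ≈ 16.543 × 0.0817/0.9183 ≈ 1.472 μg/mL.
Trough 1.5 μg/mL vs MEC 1 μg/mL: adequate.

1.5 μg/mL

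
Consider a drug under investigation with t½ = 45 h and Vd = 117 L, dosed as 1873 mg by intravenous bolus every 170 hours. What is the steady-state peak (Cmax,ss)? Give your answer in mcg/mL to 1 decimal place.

17.3 mcg/mL

Over one 170-h interval, 170/45 ≈ 3.7778 half-lives elapse, leaving f ≈ 0.0729 of each dose.
Accumulation ratio R = 1/(1 − f) ≈ 1/0.9271 ≈ 1.0786.
Each bolus raises the concentration by D/Vd = 1873/117 ≈ 16.009 mcg/mL.
Steady-state peak Cmax,ss = C₀·R ≈ 16.009 × 1.0786 ≈ 17.267 mcg/mL.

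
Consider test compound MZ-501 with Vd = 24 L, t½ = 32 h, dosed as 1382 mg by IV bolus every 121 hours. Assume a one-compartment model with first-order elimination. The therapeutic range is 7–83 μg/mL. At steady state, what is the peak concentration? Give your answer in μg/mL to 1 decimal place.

62.1 μg/mL

k = ln2/t½ = ln2/32 ≈ 0.021661 h⁻¹; fraction remaining f = e^(−kτ) = e^(−0.021661×121) ≈ 0.0727.
Accumulation ratio R = 1/(1 − f) ≈ 1/0.9273 ≈ 1.0784.
Single-dose peak C₀ = D/Vd = 1382/24 ≈ 57.583 μg/mL.
Steady-state peak Cmax,ss = C₀·R ≈ 57.583 × 1.0784 ≈ 62.098 μg/mL.
Peak 62.1 μg/mL vs MTC 83 μg/mL: below toxic threshold.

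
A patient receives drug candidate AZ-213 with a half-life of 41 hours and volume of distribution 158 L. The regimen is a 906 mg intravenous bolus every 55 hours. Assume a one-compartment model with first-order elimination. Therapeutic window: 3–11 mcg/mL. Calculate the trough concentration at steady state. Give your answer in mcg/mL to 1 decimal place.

3.7 mcg/mL

Over one 55-h interval, 55/41 ≈ 1.3415 half-lives elapse, leaving f ≈ 0.3946 of each dose.
At steady state, accumulation factor R = 1/(1 − e^(−kτ)) ≈ 1.6518.
Single-dose peak C₀ = D/Vd = 906/158 ≈ 5.734 mcg/mL.
Steady-state peak Cmax,ss = C₀·R ≈ 5.734 × 1.6518 ≈ 9.471 mcg/mL.
One interval later, Cmin,ss = Cmax,ss·e^(−kτ) ≈ 9.471 × 0.3946 ≈ 3.737 mcg/mL.
Trough 3.7 mcg/mL vs MEC 3 mcg/mL: adequate.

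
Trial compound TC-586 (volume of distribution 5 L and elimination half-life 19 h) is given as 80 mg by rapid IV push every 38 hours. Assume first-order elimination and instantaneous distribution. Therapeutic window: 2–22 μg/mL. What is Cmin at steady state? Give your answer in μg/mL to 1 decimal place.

The dosing interval is 2 half-lives, so f = 2^(−2) = 0.25.
Accumulation ratio R = 1/(1 − f) = 1/0.75 = 4/3.
Single-dose peak C₀ = D/Vd = 80/5 = 16 μg/mL.
Steady-state peak Cmax,ss = C₀·R = 16 × 4/3 ≈ 21.333 μg/mL.
Steady-state trough Cmin,ss = Cmax,ss·f ≈ 21.333 × 0.25 ≈ 5.333 μg/mL.
Trough 5.3 μg/mL vs MEC 2 μg/mL: adequate.

5.3 μg/mL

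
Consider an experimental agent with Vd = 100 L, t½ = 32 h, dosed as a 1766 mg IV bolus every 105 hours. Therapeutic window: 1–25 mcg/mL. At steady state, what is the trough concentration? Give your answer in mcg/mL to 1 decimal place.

Over one 105-h interval, 105/32 ≈ 3.2812 half-lives elapse, leaving f ≈ 0.1029 of each dose.
Single-dose peak C₀ = D/Vd = 1766/100 ≈ 17.660 mcg/mL.
Steady-state trough Cmin,ss = C₀·f/(1−f) ≈ 17.660 × 0.1029/0.8971 ≈ 2.026 mcg/mL.
Trough 2.0 mcg/mL vs MEC 1 mcg/mL: adequate.

2.0 mcg/mL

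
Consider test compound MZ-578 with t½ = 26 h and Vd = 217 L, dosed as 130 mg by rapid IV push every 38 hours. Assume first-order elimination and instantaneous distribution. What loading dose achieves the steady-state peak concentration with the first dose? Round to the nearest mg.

204 mg

f = (1/2)^(38/26) ≈ 0.363106; accumulation ratio R = 1/(1−f) ≈ 1.57012.
Loading dose to hit Cmax,ss on first dose: D_load = D_maint·R ≈ 130 × 1.57012 ≈ 204.12 mg.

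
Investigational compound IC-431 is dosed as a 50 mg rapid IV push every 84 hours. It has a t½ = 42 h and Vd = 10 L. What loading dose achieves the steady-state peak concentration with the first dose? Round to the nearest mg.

67 mg

f = (1/2)^(84/42) ≈ 0.250000; accumulation ratio R = 1/(1−f) ≈ 1.33333.
Loading dose to hit Cmax,ss on first dose: D_load = D_maint·R ≈ 50 × 1.33333 ≈ 66.67 mg.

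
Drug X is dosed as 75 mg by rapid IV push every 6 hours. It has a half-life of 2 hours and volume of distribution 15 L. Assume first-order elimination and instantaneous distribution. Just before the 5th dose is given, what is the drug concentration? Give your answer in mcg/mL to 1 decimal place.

f = (1/2)^(τ/t½) = (1/2)^(6/2) ≈ 0.1250.
C₀ = D/Vd = 75/15 ≈ 5.000 mcg/mL.
Before the 5th dose, 4 doses have been given. Superposition: Cmin = C₀·(f + f² + … + f^4).
≈ 5.000 × (0.1250 + 0.0156 + 0.0020 + 0.0002) ≈ 5.000 × 0.1428 ≈ 0.714 mcg/mL.

0.7 mcg/mL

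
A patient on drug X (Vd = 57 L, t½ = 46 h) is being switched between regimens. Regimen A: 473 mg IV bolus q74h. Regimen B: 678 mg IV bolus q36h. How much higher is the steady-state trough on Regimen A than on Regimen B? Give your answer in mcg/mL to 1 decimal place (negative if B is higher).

Regimen A: f = (1/2)^(74/46) ≈ 0.3279; Cmin,ss = (473/57)·f/(1−f) ≈ 4.048 mcg/mL.
Regimen B: f = (1/2)^(36/46) ≈ 0.5813; Cmin,ss = (678/57)·f/(1−f) ≈ 16.514 mcg/mL.
Difference ≈ 4.048 − 16.514 ≈ -12.466 mcg/mL.

-12.5 mcg/mL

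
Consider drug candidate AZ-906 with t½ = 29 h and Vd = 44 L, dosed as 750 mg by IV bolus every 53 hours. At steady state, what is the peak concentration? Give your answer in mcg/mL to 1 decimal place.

23.7 mcg/mL

k = ln2/t½ = ln2/29 ≈ 0.023902 h⁻¹; fraction remaining f = e^(−kτ) = e^(−0.023902×53) ≈ 0.2817.
At steady state, accumulation factor R = 1/(1 − e^(−kτ)) ≈ 1.3922.
Each bolus raises the concentration by D/Vd = 750/44 ≈ 17.045 mcg/mL.
Steady-state peak Cmax,ss = C₀·R ≈ 17.045 × 1.3922 ≈ 23.730 mcg/mL.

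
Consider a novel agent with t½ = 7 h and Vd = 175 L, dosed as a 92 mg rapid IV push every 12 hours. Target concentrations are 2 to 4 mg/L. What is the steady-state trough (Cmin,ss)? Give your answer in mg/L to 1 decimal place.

Over one 12-h interval, 12/7 ≈ 1.7143 half-lives elapse, leaving f ≈ 0.3048 of each dose.
Accumulation ratio R = 1/(1 − f) ≈ 1/0.6952 ≈ 1.4384.
Single-dose peak C₀ = D/Vd = 92/175 ≈ 0.526 mg/L.
Cmax,ss = C₀/(1 − f) ≈ 0.526/0.6952 ≈ 0.757 mg/L.
One interval later, Cmin,ss = Cmax,ss·e^(−kτ) ≈ 0.757 × 0.3048 ≈ 0.231 mg/L.
Trough 0.2 mg/L vs MEC 2 mg/L: subtherapeutic.

0.2 mg/L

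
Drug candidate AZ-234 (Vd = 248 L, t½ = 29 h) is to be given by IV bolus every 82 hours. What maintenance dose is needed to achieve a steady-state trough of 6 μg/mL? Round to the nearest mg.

9075 mg

τ/t½ = 82/29 ≈ 2.8276, so f = (1/2)^(82/29) ≈ 0.140868.
Cmin,ss = (D/Vd)·f/(1−f), so D = Cmin,ss·Vd·(1−f)/f.
D = 6 × 248 × (1−f)/f ≈ 6 × 248 × 6.09884 ≈ 9075.07 mg.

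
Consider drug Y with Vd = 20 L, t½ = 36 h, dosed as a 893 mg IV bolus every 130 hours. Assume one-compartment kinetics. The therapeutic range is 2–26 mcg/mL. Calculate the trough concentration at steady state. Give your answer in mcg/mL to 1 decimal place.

τ/t½ = 130/36 ≈ 3.6111, so fraction remaining f = (1/2)^(130/36) ≈ 0.0818.
At steady state, accumulation factor R = 1/(1 − e^(−kτ)) ≈ 1.0891.
Single-dose peak C₀ = D/Vd = 893/20 ≈ 44.650 mcg/mL.
Cmax,ss = C₀/(1 − f) ≈ 44.650/0.9182 ≈ 48.628 mcg/mL.
Steady-state trough Cmin,ss = Cmax,ss·f ≈ 48.628 × 0.0818 ≈ 3.978 mcg/mL.
Trough 4.0 mcg/mL vs MEC 2 mcg/mL: adequate.

4.0 mcg/mL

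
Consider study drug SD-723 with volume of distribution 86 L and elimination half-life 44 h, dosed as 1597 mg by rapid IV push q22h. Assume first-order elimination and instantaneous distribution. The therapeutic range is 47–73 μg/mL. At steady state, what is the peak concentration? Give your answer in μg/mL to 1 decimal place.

63.4 μg/mL

k = ln2/t½ = ln2/44 ≈ 0.015753 h⁻¹; fraction remaining f = e^(−kτ) = e^(−0.015753×22) ≈ 0.7071.
At steady state, accumulation factor R = 1/(1 − e^(−kτ)) ≈ 3.4141.
Each bolus raises the concentration by D/Vd = 1597/86 ≈ 18.570 μg/mL.
Cmax,ss = C₀/(1 − f) ≈ 18.570/0.2929 ≈ 63.400 μg/mL.
Peak 63.4 μg/mL vs MTC 73 μg/mL: below toxic threshold.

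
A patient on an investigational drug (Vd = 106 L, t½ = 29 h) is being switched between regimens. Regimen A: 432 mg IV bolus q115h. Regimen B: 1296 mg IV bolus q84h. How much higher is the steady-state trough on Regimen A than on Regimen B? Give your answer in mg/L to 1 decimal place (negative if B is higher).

Regimen A: f = (1/2)^(115/29) ≈ 0.0640; Cmin,ss = (432/106)·f/(1−f) ≈ 0.279 mg/L.
Regimen B: f = (1/2)^(84/29) ≈ 0.1343; Cmin,ss = (1296/106)·f/(1−f) ≈ 1.897 mg/L.
Difference ≈ 0.279 − 1.897 ≈ -1.618 mg/L.

-1.6 mg/L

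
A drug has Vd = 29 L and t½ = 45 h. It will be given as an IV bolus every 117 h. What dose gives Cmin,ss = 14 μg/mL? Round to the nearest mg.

2056 mg

τ/t½ = 117/45 ≈ 2.6, so f = (1/2)^(117/45) ≈ 0.164938.
Cmin,ss = (D/Vd)·f/(1−f), so D = Cmin,ss·Vd·(1−f)/f.
D = 14 × 29 × (1−f)/f ≈ 14 × 29 × 5.06288 ≈ 2055.53 mg.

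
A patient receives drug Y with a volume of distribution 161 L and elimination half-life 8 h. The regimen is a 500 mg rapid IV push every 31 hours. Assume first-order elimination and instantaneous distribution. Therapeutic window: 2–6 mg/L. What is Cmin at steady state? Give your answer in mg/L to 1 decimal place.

τ/t½ = 31/8 ≈ 3.875, so fraction remaining f = (1/2)^(31/8) ≈ 0.0682.
Each bolus raises the concentration by D/Vd = 500/161 ≈ 3.106 mg/L.
Steady-state trough Cmin,ss = C₀·f/(1−f) ≈ 3.106 × 0.0682/0.9318 ≈ 0.227 mg/L.
Trough 0.2 mg/L vs MEC 2 mg/L: subtherapeutic.

0.2 mg/L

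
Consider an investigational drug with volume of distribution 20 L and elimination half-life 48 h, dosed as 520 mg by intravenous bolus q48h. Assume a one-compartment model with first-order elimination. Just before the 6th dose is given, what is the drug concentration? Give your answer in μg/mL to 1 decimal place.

f = (1/2)^(τ/t½) = (1/2)^(48/48) ≈ 0.5000.
C₀ = D/Vd = 520/20 ≈ 26.000 μg/mL.
Before the 6th dose, 5 doses have been given. Superposition: Cmin = C₀·(f + f² + … + f^5).
≈ 26.000 × (0.5000 + 0.2500 + 0.1250 + 0.0625 + 0.0313) ≈ 26.000 × 0.9688 ≈ 25.189 μg/mL.

25.2 μg/mL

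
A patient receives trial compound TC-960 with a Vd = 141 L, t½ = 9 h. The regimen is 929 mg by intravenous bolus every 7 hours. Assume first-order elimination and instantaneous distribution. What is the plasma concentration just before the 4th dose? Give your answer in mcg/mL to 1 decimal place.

f = (1/2)^(τ/t½) = (1/2)^(7/9) ≈ 0.5833.
C₀ = D/Vd = 929/141 ≈ 6.589 mcg/mL.
Before the 4th dose, 3 doses have been given. Superposition: Cmin = C₀·(f + f² + … + f^3).
≈ 6.589 × (0.5833 + 0.3402 + 0.1985) ≈ 6.589 × 1.1220 ≈ 7.393 mcg/mL.

7.4 mcg/mL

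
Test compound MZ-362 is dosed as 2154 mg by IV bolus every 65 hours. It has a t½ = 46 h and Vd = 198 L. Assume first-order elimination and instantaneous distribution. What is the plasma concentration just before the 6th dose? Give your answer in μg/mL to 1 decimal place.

f = (1/2)^(τ/t½) = (1/2)^(65/46) ≈ 0.3755.
C₀ = D/Vd = 2154/198 ≈ 10.879 μg/mL.
Before the 6th dose, 5 doses have been given. Superposition: Cmin = C₀·(f + f² + … + f^5).
≈ 10.879 × (0.3755 + 0.1410 + 0.0529 + 0.0199 + 0.0075) ≈ 10.879 × 0.5968 ≈ 6.493 μg/mL.

6.5 μg/mL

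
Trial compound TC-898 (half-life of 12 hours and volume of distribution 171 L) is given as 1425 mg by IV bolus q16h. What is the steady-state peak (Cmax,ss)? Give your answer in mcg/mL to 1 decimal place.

Over one 16-h interval, 16/12 ≈ 1.3333 half-lives elapse, leaving f ≈ 0.3969 of each dose.
At steady state, accumulation factor R = 1/(1 − e^(−kτ)) ≈ 1.6581.
Single-dose peak C₀ = D/Vd = 1425/171 ≈ 8.333 mcg/mL.
Steady-state peak Cmax,ss = C₀·R ≈ 8.333 × 1.6581 ≈ 13.817 mcg/mL.

13.8 mcg/mL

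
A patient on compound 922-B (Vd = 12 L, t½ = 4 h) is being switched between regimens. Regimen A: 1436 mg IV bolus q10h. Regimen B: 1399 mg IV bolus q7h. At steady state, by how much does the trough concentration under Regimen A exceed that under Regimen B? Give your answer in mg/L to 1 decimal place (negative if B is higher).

-23.6 mg/L

Regimen A: f = (1/2)^(10/4) ≈ 0.1768; Cmin,ss = (1436/12)·f/(1−f) ≈ 25.701 mg/L.
Regimen B: f = (1/2)^(7/4) ≈ 0.2973; Cmin,ss = (1399/12)·f/(1−f) ≈ 49.324 mg/L.
Difference ≈ 25.701 − 49.324 ≈ -23.623 mg/L.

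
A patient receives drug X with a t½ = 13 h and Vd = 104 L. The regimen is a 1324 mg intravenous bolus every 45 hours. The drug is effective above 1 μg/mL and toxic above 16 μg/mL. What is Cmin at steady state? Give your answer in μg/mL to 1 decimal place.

1.3 μg/mL

k = ln2/t½ = ln2/13 ≈ 0.053319 h⁻¹; fraction remaining f = e^(−kτ) = e^(−0.053319×45) ≈ 0.0908.
At steady state, accumulation factor R = 1/(1 − e^(−kτ)) ≈ 1.0999.
Single-dose peak C₀ = D/Vd = 1324/104 ≈ 12.731 μg/mL.
Steady-state peak Cmax,ss = C₀·R ≈ 12.731 × 1.0999 ≈ 14.003 μg/mL.
One interval later, Cmin,ss = Cmax,ss·e^(−kτ) ≈ 14.003 × 0.0908 ≈ 1.271 μg/mL.
Trough 1.3 μg/mL vs MEC 1 μg/mL: adequate.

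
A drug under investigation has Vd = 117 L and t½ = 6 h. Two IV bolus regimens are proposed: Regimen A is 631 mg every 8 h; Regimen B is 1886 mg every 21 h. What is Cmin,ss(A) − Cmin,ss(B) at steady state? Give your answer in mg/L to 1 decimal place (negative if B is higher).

Regimen A: f = (1/2)^(8/6) ≈ 0.3969; Cmin,ss = (631/117)·f/(1−f) ≈ 3.549 mg/L.
Regimen B: f = (1/2)^(21/6) ≈ 0.0884; Cmin,ss = (1886/117)·f/(1−f) ≈ 1.563 mg/L.
Difference ≈ 3.549 − 1.563 ≈ 1.986 mg/L.

2.0 mg/L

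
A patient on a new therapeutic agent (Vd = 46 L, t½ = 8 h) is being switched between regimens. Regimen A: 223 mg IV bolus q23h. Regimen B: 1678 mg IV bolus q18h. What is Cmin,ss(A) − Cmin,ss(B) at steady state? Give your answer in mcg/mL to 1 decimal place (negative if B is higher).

-8.9 mcg/mL

Regimen A: f = (1/2)^(23/8) ≈ 0.1363; Cmin,ss = (223/46)·f/(1−f) ≈ 0.765 mcg/mL.
Regimen B: f = (1/2)^(18/8) ≈ 0.2102; Cmin,ss = (1678/46)·f/(1−f) ≈ 9.708 mcg/mL.
Difference ≈ 0.765 − 9.708 ≈ -8.943 mcg/mL.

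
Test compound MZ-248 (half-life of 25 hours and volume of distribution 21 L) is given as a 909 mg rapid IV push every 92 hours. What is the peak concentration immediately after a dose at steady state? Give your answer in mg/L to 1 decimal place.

τ/t½ = 92/25 ≈ 3.68, so fraction remaining f = (1/2)^(92/25) ≈ 0.0780.
At steady state, accumulation factor R = 1/(1 − e^(−kτ)) ≈ 1.0846.
Single-dose peak C₀ = D/Vd = 909/21 ≈ 43.286 mg/L.
Steady-state peak Cmax,ss = C₀·R ≈ 43.286 × 1.0846 ≈ 46.948 mg/L.

46.9 mg/L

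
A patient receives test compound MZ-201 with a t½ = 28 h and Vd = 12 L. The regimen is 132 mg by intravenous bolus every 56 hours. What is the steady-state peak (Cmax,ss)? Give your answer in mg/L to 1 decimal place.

14.7 mg/L

The dosing interval is 2 half-lives, so f = 2^(−2) = 0.25.
At steady state, R = 1/(1 − 0.25) = 4/3.
Single-dose peak C₀ = D/Vd = 132/12 = 11 mg/L.
Steady-state peak Cmax,ss = C₀·R = 11 × 4/3 ≈ 14.667 mg/L.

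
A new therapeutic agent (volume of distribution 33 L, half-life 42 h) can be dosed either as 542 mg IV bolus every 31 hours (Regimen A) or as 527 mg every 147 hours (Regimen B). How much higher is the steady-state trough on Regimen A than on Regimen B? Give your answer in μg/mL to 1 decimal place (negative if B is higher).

Regimen A: f = (1/2)^(31/42) ≈ 0.5995; Cmin,ss = (542/33)·f/(1−f) ≈ 24.585 μg/mL.
Regimen B: f = (1/2)^(147/42) ≈ 0.0884; Cmin,ss = (527/33)·f/(1−f) ≈ 1.549 μg/mL.
Difference ≈ 24.585 − 1.549 ≈ 23.036 μg/mL.

23.0 μg/mL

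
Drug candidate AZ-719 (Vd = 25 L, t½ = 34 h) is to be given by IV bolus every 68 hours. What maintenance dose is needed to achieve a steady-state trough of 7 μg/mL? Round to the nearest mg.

τ/t½ = 68/34 ≈ 2, so f = (1/2)^(68/34) ≈ 0.250000.
Cmin,ss = (D/Vd)·f/(1−f), so D = Cmin,ss·Vd·(1−f)/f.
D = 7 × 25 × (1−f)/f ≈ 7 × 25 × 3.00000 ≈ 525.00 mg.

525 mg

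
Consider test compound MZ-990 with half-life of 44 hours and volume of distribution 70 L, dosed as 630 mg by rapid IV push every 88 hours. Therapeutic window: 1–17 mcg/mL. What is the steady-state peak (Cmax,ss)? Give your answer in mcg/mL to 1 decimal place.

12.0 mcg/mL

τ = 88 h = 2 half-lives, so f = (1/2)^2 = 0.25.
At steady state, R = 1/(1 − 0.25) = 4/3.
Single-dose peak C₀ = D/Vd = 630/70 = 9 mcg/mL.
Steady-state peak Cmax,ss = C₀·R = 9 × 4/3 ≈ 12.000 mcg/mL.
Peak 12.0 mcg/mL vs MTC 17 mcg/mL: below toxic threshold.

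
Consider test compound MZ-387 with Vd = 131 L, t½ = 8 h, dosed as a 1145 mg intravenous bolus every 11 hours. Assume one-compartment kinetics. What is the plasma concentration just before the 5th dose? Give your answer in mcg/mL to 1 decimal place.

f = (1/2)^(τ/t½) = (1/2)^(11/8) ≈ 0.3856.
C₀ = D/Vd = 1145/131 ≈ 8.740 mcg/mL.
Before the 5th dose, 4 doses have been given. Superposition: Cmin = C₀·(f + f² + … + f^4).
≈ 8.740 × (0.3856 + 0.1487 + 0.0573 + 0.0221) ≈ 8.740 × 0.6137 ≈ 5.364 mcg/mL.

5.4 mcg/mL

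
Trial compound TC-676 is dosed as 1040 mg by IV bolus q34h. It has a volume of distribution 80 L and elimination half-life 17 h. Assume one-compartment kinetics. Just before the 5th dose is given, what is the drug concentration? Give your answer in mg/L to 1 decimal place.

4.3 mg/L

f = (1/2)^(τ/t½) = (1/2)^(34/17) ≈ 0.2500.
C₀ = D/Vd = 1040/80 ≈ 13.000 mg/L.
Before the 5th dose, 4 doses have been given. Superposition: Cmin = C₀·(f + f² + … + f^4).
≈ 13.000 × (0.2500 + 0.0625 + 0.0156 + 0.0039) ≈ 13.000 × 0.3320 ≈ 4.316 mg/L.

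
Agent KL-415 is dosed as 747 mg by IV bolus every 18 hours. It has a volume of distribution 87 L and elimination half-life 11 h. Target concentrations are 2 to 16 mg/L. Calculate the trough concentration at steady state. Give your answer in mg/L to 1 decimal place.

4.1 mg/L

k = ln2/t½ = ln2/11 ≈ 0.063013 h⁻¹; fraction remaining f = e^(−kτ) = e^(−0.063013×18) ≈ 0.3217.
Each bolus raises the concentration by D/Vd = 747/87 ≈ 8.586 mg/L.
Steady-state trough Cmin,ss = C₀·f/(1−f) ≈ 8.586 × 0.3217/0.6783 ≈ 4.072 mg/L.
Trough 4.1 mg/L vs MEC 2 mg/L: adequate.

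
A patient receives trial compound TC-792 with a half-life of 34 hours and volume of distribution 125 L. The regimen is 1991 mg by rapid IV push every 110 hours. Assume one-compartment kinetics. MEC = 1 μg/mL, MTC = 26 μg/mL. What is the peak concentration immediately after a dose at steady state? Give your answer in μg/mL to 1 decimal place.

17.8 μg/mL

τ/t½ = 110/34 ≈ 3.2353, so fraction remaining f = (1/2)^(110/34) ≈ 0.1062.
Accumulation ratio R = 1/(1 − f) ≈ 1/0.8938 ≈ 1.1188.
Single-dose peak C₀ = D/Vd = 1991/125 ≈ 15.928 μg/mL.
Steady-state peak Cmax,ss = C₀·R ≈ 15.928 × 1.1188 ≈ 17.820 μg/mL.
Peak 17.8 μg/mL vs MTC 26 μg/mL: below toxic threshold.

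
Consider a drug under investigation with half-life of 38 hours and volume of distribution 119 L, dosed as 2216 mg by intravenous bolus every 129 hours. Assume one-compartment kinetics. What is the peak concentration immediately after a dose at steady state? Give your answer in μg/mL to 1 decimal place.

τ/t½ = 129/38 ≈ 3.3947, so fraction remaining f = (1/2)^(129/38) ≈ 0.0951.
At steady state, accumulation factor R = 1/(1 − e^(−kτ)) ≈ 1.1051.
Each bolus raises the concentration by D/Vd = 2216/119 ≈ 18.622 μg/mL.
Steady-state peak Cmax,ss = C₀·R ≈ 18.622 × 1.1051 ≈ 20.579 μg/mL.

20.6 μg/mL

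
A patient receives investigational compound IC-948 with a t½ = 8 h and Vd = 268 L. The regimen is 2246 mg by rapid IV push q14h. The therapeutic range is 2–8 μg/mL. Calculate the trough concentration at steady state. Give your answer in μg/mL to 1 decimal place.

Over one 14-h interval, 14/8 ≈ 1.75 half-lives elapse, leaving f ≈ 0.2973 of each dose.
Single-dose peak C₀ = D/Vd = 2246/268 ≈ 8.381 μg/mL.
Steady-state trough Cmin,ss = C₀·f/(1−f) ≈ 8.381 × 0.2973/0.7027 ≈ 3.546 μg/mL.
Trough 3.5 μg/mL vs MEC 2 μg/mL: adequate.

3.5 μg/mL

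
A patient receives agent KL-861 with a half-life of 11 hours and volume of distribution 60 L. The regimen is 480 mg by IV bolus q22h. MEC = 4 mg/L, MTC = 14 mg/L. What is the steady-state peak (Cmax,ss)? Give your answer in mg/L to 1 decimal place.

10.7 mg/L

τ = 22 h = 2 half-lives, so f = (1/2)^2 = 0.25.
At steady state, R = 1/(1 − 0.25) = 4/3.
Single-dose peak C₀ = D/Vd = 480/60 = 8 mg/L.
Steady-state peak Cmax,ss = C₀·R = 8 × 4/3 ≈ 10.667 mg/L.
Peak 10.7 mg/L vs MTC 14 mg/L: below toxic threshold.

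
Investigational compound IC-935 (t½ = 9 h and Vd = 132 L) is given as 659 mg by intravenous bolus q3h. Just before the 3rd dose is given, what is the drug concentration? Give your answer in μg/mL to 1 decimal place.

f = (1/2)^(τ/t½) = (1/2)^(3/9) ≈ 0.7937.
C₀ = D/Vd = 659/132 ≈ 4.992 μg/mL.
Before the 3rd dose, 2 doses have been given. Superposition: Cmin = C₀·(f + f²).
≈ 4.992 × (0.7937 + 0.6300) ≈ 4.992 × 1.4237 ≈ 7.107 μg/mL.

7.1 μg/mL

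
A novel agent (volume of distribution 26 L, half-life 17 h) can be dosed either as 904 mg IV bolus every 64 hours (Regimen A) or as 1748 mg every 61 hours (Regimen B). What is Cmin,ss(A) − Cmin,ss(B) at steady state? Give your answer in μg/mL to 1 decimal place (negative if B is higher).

-3.3 μg/mL

Regimen A: f = (1/2)^(64/17) ≈ 0.0736; Cmin,ss = (904/26)·f/(1−f) ≈ 2.762 μg/mL.
Regimen B: f = (1/2)^(61/17) ≈ 0.0831; Cmin,ss = (1748/26)·f/(1−f) ≈ 6.093 μg/mL.
Difference ≈ 2.762 − 6.093 ≈ -3.331 μg/mL.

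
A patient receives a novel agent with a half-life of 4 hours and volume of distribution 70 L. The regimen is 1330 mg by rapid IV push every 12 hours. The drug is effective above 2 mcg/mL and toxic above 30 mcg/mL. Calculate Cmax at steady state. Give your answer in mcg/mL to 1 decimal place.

τ = 12 h = 3 half-lives, so f = (1/2)^3 = 0.125.
Accumulation ratio R = 1/(1 − f) = 1/0.875 = 8/7.
Single-dose peak C₀ = D/Vd = 1330/70 = 19 mcg/mL.
Steady-state peak Cmax,ss = C₀·R = 19 × 8/7 ≈ 21.714 mcg/mL.
Peak 21.7 mcg/mL vs MTC 30 mcg/mL: below toxic threshold.

21.7 mcg/mL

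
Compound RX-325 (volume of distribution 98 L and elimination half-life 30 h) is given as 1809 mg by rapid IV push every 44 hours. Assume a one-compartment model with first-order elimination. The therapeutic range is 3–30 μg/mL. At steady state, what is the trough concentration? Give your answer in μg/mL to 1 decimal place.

10.5 μg/mL

Over one 44-h interval, 44/30 ≈ 1.4667 half-lives elapse, leaving f ≈ 0.3618 of each dose.
At steady state, accumulation factor R = 1/(1 − e^(−kτ)) ≈ 1.5669.
Single-dose peak C₀ = D/Vd = 1809/98 ≈ 18.459 μg/mL.
Steady-state peak Cmax,ss = C₀·R ≈ 18.459 × 1.5669 ≈ 28.923 μg/mL.
Steady-state trough Cmin,ss = Cmax,ss·f ≈ 28.923 × 0.3618 ≈ 10.464 μg/mL.
Trough 10.5 μg/mL vs MEC 3 μg/mL: adequate.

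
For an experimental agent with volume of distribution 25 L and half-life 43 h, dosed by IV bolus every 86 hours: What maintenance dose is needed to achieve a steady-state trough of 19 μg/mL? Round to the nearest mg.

τ/t½ = 86/43 ≈ 2, so f = (1/2)^(86/43) ≈ 0.250000.
Cmin,ss = (D/Vd)·f/(1−f), so D = Cmin,ss·Vd·(1−f)/f.
D = 19 × 25 × (1−f)/f ≈ 19 × 25 × 3.00000 ≈ 1425.00 mg.

1425 mg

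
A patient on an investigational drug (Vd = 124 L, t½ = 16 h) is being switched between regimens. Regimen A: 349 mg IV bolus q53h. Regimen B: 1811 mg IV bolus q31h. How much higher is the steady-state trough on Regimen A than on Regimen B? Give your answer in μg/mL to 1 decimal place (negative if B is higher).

-4.8 μg/mL

Regimen A: f = (1/2)^(53/16) ≈ 0.1007; Cmin,ss = (349/124)·f/(1−f) ≈ 0.315 μg/mL.
Regimen B: f = (1/2)^(31/16) ≈ 0.2611; Cmin,ss = (1811/124)·f/(1−f) ≈ 5.161 μg/mL.
Difference ≈ 0.315 − 5.161 ≈ -4.846 μg/mL.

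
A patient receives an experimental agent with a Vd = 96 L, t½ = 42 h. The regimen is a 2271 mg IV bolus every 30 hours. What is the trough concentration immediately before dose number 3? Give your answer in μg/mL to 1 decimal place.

f = (1/2)^(τ/t½) = (1/2)^(30/42) ≈ 0.6095.
C₀ = D/Vd = 2271/96 ≈ 23.656 μg/mL.
Before the 3rd dose, 2 doses have been given. Superposition: Cmin = C₀·(f + f²).
≈ 23.656 × (0.6095 + 0.3715) ≈ 23.656 × 0.9810 ≈ 23.207 μg/mL.

23.2 μg/mL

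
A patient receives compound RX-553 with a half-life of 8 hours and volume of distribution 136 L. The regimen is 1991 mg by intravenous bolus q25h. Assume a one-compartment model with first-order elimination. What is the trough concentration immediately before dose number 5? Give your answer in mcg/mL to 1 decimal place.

1.9 mcg/mL

f = (1/2)^(τ/t½) = (1/2)^(25/8) ≈ 0.1146.
C₀ = D/Vd = 1991/136 ≈ 14.640 mcg/mL.
Before the 5th dose, 4 doses have been given. Superposition: Cmin = C₀·(f + f² + … + f^4).
≈ 14.640 × (0.1146 + 0.0131 + 0.0015 + 0.0002) ≈ 14.640 × 0.1294 ≈ 1.894 mcg/mL.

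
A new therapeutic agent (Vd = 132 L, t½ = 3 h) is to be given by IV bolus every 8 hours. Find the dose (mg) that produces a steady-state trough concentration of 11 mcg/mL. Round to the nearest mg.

7768 mg

τ/t½ = 8/3 ≈ 2.6667, so f = (1/2)^(8/3) ≈ 0.157490.
Cmin,ss = (D/Vd)·f/(1−f), so D = Cmin,ss·Vd·(1−f)/f.
D = 11 × 132 × (1−f)/f ≈ 11 × 132 × 5.34961 ≈ 7767.63 mg.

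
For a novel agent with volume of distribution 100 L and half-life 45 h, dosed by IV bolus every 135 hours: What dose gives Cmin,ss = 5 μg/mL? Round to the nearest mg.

τ/t½ = 135/45 ≈ 3, so f = (1/2)^(135/45) ≈ 0.125000.
Cmin,ss = (D/Vd)·f/(1−f), so D = Cmin,ss·Vd·(1−f)/f.
D = 5 × 100 × (1−f)/f ≈ 5 × 100 × 7.00000 ≈ 3500.00 mg.

3500 mg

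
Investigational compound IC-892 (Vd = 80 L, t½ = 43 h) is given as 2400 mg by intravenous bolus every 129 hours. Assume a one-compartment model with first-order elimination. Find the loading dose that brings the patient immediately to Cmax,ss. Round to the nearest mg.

f = (1/2)^(129/43) ≈ 0.125000; accumulation ratio R = 1/(1−f) ≈ 1.14286.
Loading dose to hit Cmax,ss on first dose: D_load = D_maint·R ≈ 2400 × 1.14286 ≈ 2742.86 mg.

2743 mg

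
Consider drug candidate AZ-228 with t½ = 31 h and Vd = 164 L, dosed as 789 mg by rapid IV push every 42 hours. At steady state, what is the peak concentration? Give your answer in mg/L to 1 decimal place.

7.9 mg/L

τ/t½ = 42/31 ≈ 1.3548, so fraction remaining f = (1/2)^(42/31) ≈ 0.3910.
At steady state, accumulation factor R = 1/(1 − e^(−kτ)) ≈ 1.6420.
Single-dose peak C₀ = D/Vd = 789/164 ≈ 4.811 mg/L.
Steady-state peak Cmax,ss = C₀·R ≈ 4.811 × 1.6420 ≈ 7.900 mg/L.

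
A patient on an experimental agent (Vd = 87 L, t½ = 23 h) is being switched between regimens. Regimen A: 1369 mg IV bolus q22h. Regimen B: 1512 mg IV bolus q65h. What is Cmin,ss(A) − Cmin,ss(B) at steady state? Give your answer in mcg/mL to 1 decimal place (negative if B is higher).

13.9 mcg/mL

Regimen A: f = (1/2)^(22/23) ≈ 0.5153; Cmin,ss = (1369/87)·f/(1−f) ≈ 16.729 mcg/mL.
Regimen B: f = (1/2)^(65/23) ≈ 0.1410; Cmin,ss = (1512/87)·f/(1−f) ≈ 2.853 mcg/mL.
Difference ≈ 16.729 − 2.853 ≈ 13.876 mcg/mL.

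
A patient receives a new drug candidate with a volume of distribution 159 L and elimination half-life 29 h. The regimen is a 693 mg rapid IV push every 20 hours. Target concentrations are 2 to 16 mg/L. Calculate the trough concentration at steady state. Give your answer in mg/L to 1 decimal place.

τ/t½ = 20/29 ≈ 0.68966, so fraction remaining f = (1/2)^(20/29) ≈ 0.6200.
At steady state, accumulation factor R = 1/(1 − e^(−kτ)) ≈ 2.6316.
Single-dose peak C₀ = D/Vd = 693/159 ≈ 4.358 mg/L.
Cmax,ss = C₀/(1 − f) ≈ 4.358/0.3800 ≈ 11.468 mg/L.
One interval later, Cmin,ss = Cmax,ss·e^(−kτ) ≈ 11.468 × 0.6200 ≈ 7.110 mg/L.
Trough 7.1 mg/L vs MEC 2 mg/L: adequate.

7.1 mg/L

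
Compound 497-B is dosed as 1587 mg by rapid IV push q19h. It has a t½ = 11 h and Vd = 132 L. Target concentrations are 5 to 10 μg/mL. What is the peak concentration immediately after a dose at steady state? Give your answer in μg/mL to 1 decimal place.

Over one 19-h interval, 19/11 ≈ 1.7273 half-lives elapse, leaving f ≈ 0.3020 of each dose.
At steady state, accumulation factor R = 1/(1 − e^(−kτ)) ≈ 1.4327.
Each bolus raises the concentration by D/Vd = 1587/132 ≈ 12.023 μg/mL.
Steady-state peak Cmax,ss = C₀·R ≈ 12.023 × 1.4327 ≈ 17.225 μg/mL.
Peak 17.2 μg/mL vs MTC 10 μg/mL: exceeds toxic threshold.

17.2 μg/mL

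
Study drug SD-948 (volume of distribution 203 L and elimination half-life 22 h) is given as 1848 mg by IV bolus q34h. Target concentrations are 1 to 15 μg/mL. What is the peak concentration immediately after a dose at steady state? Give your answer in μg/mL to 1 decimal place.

13.8 μg/mL

k = ln2/t½ = ln2/22 ≈ 0.031507 h⁻¹; fraction remaining f = e^(−kτ) = e^(−0.031507×34) ≈ 0.3426.
At steady state, accumulation factor R = 1/(1 − e^(−kτ)) ≈ 1.5211.
Single-dose peak C₀ = D/Vd = 1848/203 ≈ 9.103 μg/mL.
Steady-state peak Cmax,ss = C₀·R ≈ 9.103 × 1.5211 ≈ 13.847 μg/mL.
Peak 13.8 μg/mL vs MTC 15 μg/mL: below toxic threshold.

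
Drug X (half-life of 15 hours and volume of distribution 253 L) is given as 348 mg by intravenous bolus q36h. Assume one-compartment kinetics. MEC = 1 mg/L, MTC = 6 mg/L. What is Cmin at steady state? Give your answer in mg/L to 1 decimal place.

τ/t½ = 36/15 ≈ 2.4, so fraction remaining f = (1/2)^(36/15) ≈ 0.1895.
At steady state, accumulation factor R = 1/(1 − e^(−kτ)) ≈ 1.2338.
Single-dose peak C₀ = D/Vd = 348/253 ≈ 1.375 mg/L.
Cmax,ss = C₀/(1 − f) ≈ 1.375/0.8105 ≈ 1.696 mg/L.
Steady-state trough Cmin,ss = Cmax,ss·f ≈ 1.696 × 0.1895 ≈ 0.321 mg/L.
Trough 0.3 mg/L vs MEC 1 mg/L: subtherapeutic.

0.3 mg/L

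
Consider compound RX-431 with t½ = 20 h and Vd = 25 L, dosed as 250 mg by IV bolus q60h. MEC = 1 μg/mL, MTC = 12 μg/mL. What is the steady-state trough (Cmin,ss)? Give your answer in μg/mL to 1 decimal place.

1.4 μg/mL

The dosing interval is 3 half-lives, so f = 2^(−3) = 0.125.
At steady state, R = 1/(1 − 0.125) = 8/7.
Single-dose peak C₀ = D/Vd = 250/25 = 10 μg/mL.
Steady-state peak Cmax,ss = C₀·R = 10 × 8/7 ≈ 11.429 μg/mL.
Steady-state trough Cmin,ss = Cmax,ss·f ≈ 11.429 × 0.125 ≈ 1.429 μg/mL.
Trough 1.4 μg/mL vs MEC 1 μg/mL: adequate.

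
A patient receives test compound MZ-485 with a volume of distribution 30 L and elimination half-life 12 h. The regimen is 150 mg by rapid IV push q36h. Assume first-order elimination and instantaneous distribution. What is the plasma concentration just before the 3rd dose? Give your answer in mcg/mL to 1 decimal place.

0.7 mcg/mL

f = (1/2)^(τ/t½) = (1/2)^(36/12) ≈ 0.1250.
C₀ = D/Vd = 150/30 ≈ 5.000 mcg/mL.
Before the 3rd dose, 2 doses have been given. Superposition: Cmin = C₀·(f + f²).
≈ 5.000 × (0.1250 + 0.0156) ≈ 5.000 × 0.1406 ≈ 0.703 mcg/mL.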